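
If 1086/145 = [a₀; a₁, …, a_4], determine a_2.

1086 ÷ 145 → quotient 7, remainder 71
145 ÷ 71 → quotient 2, remainder 3
71 ÷ 3 → quotient 23, remainder 2

23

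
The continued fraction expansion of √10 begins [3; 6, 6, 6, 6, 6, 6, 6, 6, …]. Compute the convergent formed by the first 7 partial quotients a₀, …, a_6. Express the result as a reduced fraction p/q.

168717/53353

a_0 = 3: 3/1
a_1 = 6: 19/6
a_2 = 6: 117/37
a_3 = 6: 721/228
a_4 = 6: 4443/1405
a_5 = 6: 27379/8658
a_6 = 6: 168717/53353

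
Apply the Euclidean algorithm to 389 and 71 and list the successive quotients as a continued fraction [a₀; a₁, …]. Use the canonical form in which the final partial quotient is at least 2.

389 = 5·71 + 34, so a_0 = 5
71 = 2·34 + 3, so a_1 = 2
34 = 11·3 + 1, so a_2 = 11
3 = 3·1 + 0, so a_3 = 3

[5; 2, 11, 3]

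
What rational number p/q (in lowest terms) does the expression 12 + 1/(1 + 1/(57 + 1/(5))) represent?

Work from the innermost term outward:
Start with 5.
57 + 1/(5/1) = 57 + 1/5 = 286/5
1 + 1/(286/5) = 1 + 5/286 = 291/286
12 + 1/(291/286) = 12 + 286/291 = 3778/291

3778/291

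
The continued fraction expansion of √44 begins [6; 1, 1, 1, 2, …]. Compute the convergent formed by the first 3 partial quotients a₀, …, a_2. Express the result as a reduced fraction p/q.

13/2

Start with 1.
1 + 1/(1/1) = 1 + 1/1 = 2/1
6 + 1/(2/1) = 6 + 1/2 = 13/2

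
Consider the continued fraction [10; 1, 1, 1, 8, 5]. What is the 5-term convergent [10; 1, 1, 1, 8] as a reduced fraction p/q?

277/26

Starting at the tail and folding back:
Start with 8.
1 + 1/(8/1) = 1 + 1/8 = 9/8
1 + 1/(9/8) = 1 + 8/9 = 17/9
1 + 1/(17/9) = 1 + 9/17 = 26/17
10 + 1/(26/17) = 10 + 17/26 = 277/26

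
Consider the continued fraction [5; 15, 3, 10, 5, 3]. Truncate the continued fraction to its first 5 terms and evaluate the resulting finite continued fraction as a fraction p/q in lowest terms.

12263/2421

Work from the innermost term outward:
Start with 5.
10 + 1/(5/1) = 10 + 1/5 = 51/5
3 + 1/(51/5) = 3 + 5/51 = 158/51
15 + 1/(158/51) = 15 + 51/158 = 2421/158
5 + 1/(2421/158) = 5 + 158/2421 = 12263/2421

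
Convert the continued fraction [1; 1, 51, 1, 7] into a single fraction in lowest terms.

838/423

Work from the innermost term outward:
Start with 7.
1 + 1/(7/1) = 1 + 1/7 = 8/7
51 + 1/(8/7) = 51 + 7/8 = 415/8
1 + 1/(415/8) = 1 + 8/415 = 423/415
1 + 1/(423/415) = 1 + 415/423 = 838/423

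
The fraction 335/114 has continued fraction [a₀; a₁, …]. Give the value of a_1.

⌊335/114⌋ = 2, remainder 107
⌊114/107⌋ = 1, remainder 7

1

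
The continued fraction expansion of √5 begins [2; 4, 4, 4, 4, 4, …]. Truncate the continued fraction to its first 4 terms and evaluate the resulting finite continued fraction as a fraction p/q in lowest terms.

Starting at the tail and folding back:
Start with 4.
4 + 1/(4/1) = 4 + 1/4 = 17/4
4 + 1/(17/4) = 4 + 4/17 = 72/17
2 + 1/(72/17) = 2 + 17/72 = 161/72

161/72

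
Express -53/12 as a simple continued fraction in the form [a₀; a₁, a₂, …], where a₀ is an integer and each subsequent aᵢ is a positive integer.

⌊-53/12⌋ = -5, remainder 7
⌊12/7⌋ = 1, remainder 5
⌊7/5⌋ = 1, remainder 2
⌊5/2⌋ = 2, remainder 1
⌊2/1⌋ = 2, remainder 0

[-5; 1, 1, 2, 2]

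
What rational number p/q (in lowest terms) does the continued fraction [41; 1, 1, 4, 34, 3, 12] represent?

478051/11504

Starting at the tail and folding back:
Start with 12.
3 + 1/(12/1) = 3 + 1/12 = 37/12
34 + 1/(37/12) = 34 + 12/37 = 1270/37
4 + 1/(1270/37) = 4 + 37/1270 = 5117/1270
1 + 1/(5117/1270) = 1 + 1270/5117 = 6387/5117
1 + 1/(6387/5117) = 1 + 5117/6387 = 11504/6387
41 + 1/(11504/6387) = 41 + 6387/11504 = 478051/11504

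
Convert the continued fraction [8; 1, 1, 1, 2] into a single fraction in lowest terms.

69/8

a_0 = 8: 8/1
a_1 = 1: 9/1
a_2 = 1: 17/2
a_3 = 1: 26/3
a_4 = 2: 69/8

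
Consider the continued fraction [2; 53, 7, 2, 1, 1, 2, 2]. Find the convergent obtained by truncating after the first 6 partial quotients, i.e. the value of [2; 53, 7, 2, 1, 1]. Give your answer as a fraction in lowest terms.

Start with 1.
1 + 1/(1/1) = 1 + 1/1 = 2/1
2 + 1/(2/1) = 2 + 1/2 = 5/2
7 + 1/(5/2) = 7 + 2/5 = 37/5
53 + 1/(37/5) = 53 + 5/37 = 1966/37
2 + 1/(1966/37) = 2 + 37/1966 = 3969/1966

3969/1966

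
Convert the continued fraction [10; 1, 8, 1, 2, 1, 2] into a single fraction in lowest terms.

Starting at the tail and folding back:
Start with 2.
1 + 1/(2/1) = 1 + 1/2 = 3/2
2 + 1/(3/2) = 2 + 2/3 = 8/3
1 + 1/(8/3) = 1 + 3/8 = 11/8
8 + 1/(11/8) = 8 + 8/11 = 96/11
1 + 1/(96/11) = 1 + 11/96 = 107/96
10 + 1/(107/96) = 10 + 96/107 = 1166/107

1166/107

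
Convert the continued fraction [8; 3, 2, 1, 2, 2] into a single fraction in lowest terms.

531/64

Use the convergent recurrence hₖ = aₖ·hₖ₋₁ + hₖ₋₂ (and likewise for the denominators kₖ):
a_0 = 8: 8/1
a_1 = 3: 25/3
a_2 = 2: 58/7
a_3 = 1: 83/10
a_4 = 2: 224/27
a_5 = 2: 531/64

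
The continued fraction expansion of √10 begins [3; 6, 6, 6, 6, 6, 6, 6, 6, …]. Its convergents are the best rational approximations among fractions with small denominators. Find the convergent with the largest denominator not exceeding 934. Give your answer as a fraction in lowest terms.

721/228

List convergents until the denominator exceeds the bound:
a_0 = 3: 3/1  (≤ bound)
a_1 = 6: 19/6  (≤ bound)
a_2 = 6: 117/37  (≤ bound)
a_3 = 6: 721/228  (≤ bound)
a_4 = 6: 4443/1405  (> 934, stop)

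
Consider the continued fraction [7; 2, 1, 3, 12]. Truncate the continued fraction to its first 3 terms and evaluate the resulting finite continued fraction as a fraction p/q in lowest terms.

Start with 1.
2 + 1/(1/1) = 2 + 1/1 = 3/1
7 + 1/(3/1) = 7 + 1/3 = 22/3

22/3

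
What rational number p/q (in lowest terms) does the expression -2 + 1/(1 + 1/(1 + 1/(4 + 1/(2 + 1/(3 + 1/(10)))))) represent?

-1029/710

Start with 10.
3 + 1/(10/1) = 3 + 1/10 = 31/10
2 + 1/(31/10) = 2 + 10/31 = 72/31
4 + 1/(72/31) = 4 + 31/72 = 319/72
1 + 1/(319/72) = 1 + 72/319 = 391/319
1 + 1/(391/319) = 1 + 319/391 = 710/391
-2 + 1/(710/391) = -2 + 391/710 = -1029/710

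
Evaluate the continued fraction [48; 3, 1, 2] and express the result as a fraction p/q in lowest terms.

531/11

Build up convergents one term at a time:
a_0 = 48: 48/1
a_1 = 3: 145/3
a_2 = 1: 193/4
a_3 = 2: 531/11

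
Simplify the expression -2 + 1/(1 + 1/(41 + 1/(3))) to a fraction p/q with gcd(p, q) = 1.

-130/127

Start with 3.
41 + 1/(3/1) = 41 + 1/3 = 124/3
1 + 1/(124/3) = 1 + 3/124 = 127/124
-2 + 1/(127/124) = -2 + 124/127 = -130/127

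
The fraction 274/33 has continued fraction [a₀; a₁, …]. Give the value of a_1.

3

⌊274/33⌋ = 8, remainder 10
⌊33/10⌋ = 3, remainder 3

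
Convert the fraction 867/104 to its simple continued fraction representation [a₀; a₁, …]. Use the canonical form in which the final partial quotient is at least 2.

867 = 8·104 + 35, so a_0 = 8
104 = 2·35 + 34, so a_1 = 2
35 = 1·34 + 1, so a_2 = 1
34 = 34·1 + 0, so a_3 = 34

[8; 2, 1, 34]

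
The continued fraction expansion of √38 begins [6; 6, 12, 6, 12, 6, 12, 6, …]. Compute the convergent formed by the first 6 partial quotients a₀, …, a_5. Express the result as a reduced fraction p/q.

a_0 = 6: 6/1
a_1 = 6: 37/6
a_2 = 12: 450/73
a_3 = 6: 2737/444
a_4 = 12: 33294/5401
a_5 = 6: 202501/32850

202501/32850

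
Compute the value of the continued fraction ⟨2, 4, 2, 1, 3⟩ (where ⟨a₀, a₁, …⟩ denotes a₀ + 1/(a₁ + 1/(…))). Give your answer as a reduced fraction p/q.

a_0 = 2: 2/1
a_1 = 4: 9/4
a_2 = 2: 20/9
a_3 = 1: 29/13
a_4 = 3: 107/48

107/48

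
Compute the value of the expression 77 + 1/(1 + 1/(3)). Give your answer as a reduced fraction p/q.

Start with 3.
1 + 1/(3/1) = 1 + 1/3 = 4/3
77 + 1/(4/3) = 77 + 3/4 = 311/4

311/4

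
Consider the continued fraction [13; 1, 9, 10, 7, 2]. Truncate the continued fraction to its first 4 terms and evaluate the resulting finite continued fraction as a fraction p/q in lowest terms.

1404/101

a_0 = 13: 13/1
a_1 = 1: 14/1
a_2 = 9: 139/10
a_3 = 10: 1404/101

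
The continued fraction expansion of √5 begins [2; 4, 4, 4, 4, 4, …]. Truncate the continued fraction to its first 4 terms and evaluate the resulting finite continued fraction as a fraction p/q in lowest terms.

161/72

Compute successive convergents:
a_0 = 2: 2/1
a_1 = 4: 9/4
a_2 = 4: 38/17
a_3 = 4: 161/72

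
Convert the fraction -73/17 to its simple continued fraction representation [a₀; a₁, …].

[-5; 1, 2, 2, 2]

Run the Euclidean algorithm, recording each quotient:
⌊-73/17⌋ = -5, remainder 12
⌊17/12⌋ = 1, remainder 5
⌊12/5⌋ = 2, remainder 2
⌊5/2⌋ = 2, remainder 1
⌊2/1⌋ = 2, remainder 0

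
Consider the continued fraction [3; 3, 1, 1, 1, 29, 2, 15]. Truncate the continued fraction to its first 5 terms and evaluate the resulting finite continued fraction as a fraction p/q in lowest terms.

36/11

a_0 = 3: 3/1
a_1 = 3: 10/3
a_2 = 1: 13/4
a_3 = 1: 23/7
a_4 = 1: 36/11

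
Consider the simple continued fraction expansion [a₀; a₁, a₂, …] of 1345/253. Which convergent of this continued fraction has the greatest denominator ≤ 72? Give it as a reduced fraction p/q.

101/19

List convergents until the denominator exceeds the bound:
a_0 = 5: 5/1  (≤ bound)
a_1 = 3: 16/3  (≤ bound)
a_2 = 6: 101/19  (≤ bound)
a_3 = 6: 622/117  (> 72, stop)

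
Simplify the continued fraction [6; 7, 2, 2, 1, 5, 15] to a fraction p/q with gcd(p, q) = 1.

27649/4507

Collapse the nested fraction from the inside out:
Start with 15.
5 + 1/(15/1) = 5 + 1/15 = 76/15
1 + 1/(76/15) = 1 + 15/76 = 91/76
2 + 1/(91/76) = 2 + 76/91 = 258/91
2 + 1/(258/91) = 2 + 91/258 = 607/258
7 + 1/(607/258) = 7 + 258/607 = 4507/607
6 + 1/(4507/607) = 6 + 607/4507 = 27649/4507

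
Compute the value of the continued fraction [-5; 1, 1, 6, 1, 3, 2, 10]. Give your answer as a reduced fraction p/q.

Build up convergents one term at a time:
a_0 = -5: -5/1
a_1 = 1: -4/1
a_2 = 1: -9/2
a_3 = 6: -58/13
a_4 = 1: -67/15
a_5 = 3: -259/58
a_6 = 2: -585/131
a_7 = 10: -6109/1368

-6109/1368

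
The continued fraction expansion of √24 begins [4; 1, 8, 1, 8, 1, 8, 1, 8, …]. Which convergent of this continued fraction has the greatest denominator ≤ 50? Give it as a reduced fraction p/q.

49/10

List convergents until the denominator exceeds the bound:
a_0 = 4: 4/1  (≤ bound)
a_1 = 1: 5/1  (≤ bound)
a_2 = 8: 44/9  (≤ bound)
a_3 = 1: 49/10  (≤ bound)
a_4 = 8: 436/89  (> 50, stop)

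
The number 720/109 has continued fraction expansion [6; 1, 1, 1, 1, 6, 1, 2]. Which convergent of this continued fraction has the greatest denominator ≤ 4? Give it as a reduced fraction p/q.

20/3

a_0 = 6: 6/1  (≤ bound)
a_1 = 1: 7/1  (≤ bound)
a_2 = 1: 13/2  (≤ bound)
a_3 = 1: 20/3  (≤ bound)
a_4 = 1: 33/5  (> 4, stop)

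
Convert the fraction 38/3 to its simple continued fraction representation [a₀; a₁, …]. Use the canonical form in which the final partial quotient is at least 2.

[12; 1, 2]

⌊38/3⌋ = 12, remainder 2
⌊3/2⌋ = 1, remainder 1
⌊2/1⌋ = 2, remainder 0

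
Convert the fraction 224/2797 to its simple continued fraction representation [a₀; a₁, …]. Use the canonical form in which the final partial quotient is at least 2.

⌊224/2797⌋ = 0, remainder 224
⌊2797/224⌋ = 12, remainder 109
⌊224/109⌋ = 2, remainder 6
⌊109/6⌋ = 18, remainder 1
⌊6/1⌋ = 6, remainder 0

[0; 12, 2, 18, 6]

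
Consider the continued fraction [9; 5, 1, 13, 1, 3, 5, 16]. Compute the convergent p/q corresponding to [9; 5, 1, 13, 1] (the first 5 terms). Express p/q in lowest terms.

816/89

a_0 = 9: 9/1
a_1 = 5: 46/5
a_2 = 1: 55/6
a_3 = 13: 761/83
a_4 = 1: 816/89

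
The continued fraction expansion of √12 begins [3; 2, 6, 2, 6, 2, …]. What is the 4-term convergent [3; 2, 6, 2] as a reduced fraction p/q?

Work from the innermost term outward:
Start with 2.
6 + 1/(2/1) = 6 + 1/2 = 13/2
2 + 1/(13/2) = 2 + 2/13 = 28/13
3 + 1/(28/13) = 3 + 13/28 = 97/28

97/28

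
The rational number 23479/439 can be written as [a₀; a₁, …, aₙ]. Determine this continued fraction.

[53; 2, 14, 7, 2]

Repeatedly divide and take the remainder:
23479 ÷ 439 → quotient 53, remainder 212
439 ÷ 212 → quotient 2, remainder 15
212 ÷ 15 → quotient 14, remainder 2
15 ÷ 2 → quotient 7, remainder 1
2 ÷ 1 → quotient 2, remainder 0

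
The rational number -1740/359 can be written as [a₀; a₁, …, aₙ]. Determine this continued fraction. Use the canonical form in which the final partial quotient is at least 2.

-1740 = -5·359 + 55, so a_0 = -5
359 = 6·55 + 29, so a_1 = 6
55 = 1·29 + 26, so a_2 = 1
29 = 1·26 + 3, so a_3 = 1
26 = 8·3 + 2, so a_4 = 8
3 = 1·2 + 1, so a_5 = 1
2 = 2·1 + 0, so a_6 = 2

[-5; 6, 1, 1, 8, 1, 2]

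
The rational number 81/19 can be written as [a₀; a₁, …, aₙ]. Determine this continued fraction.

81 ÷ 19 → quotient 4, remainder 5
19 ÷ 5 → quotient 3, remainder 4
5 ÷ 4 → quotient 1, remainder 1
4 ÷ 1 → quotient 4, remainder 0

[4; 3, 1, 4]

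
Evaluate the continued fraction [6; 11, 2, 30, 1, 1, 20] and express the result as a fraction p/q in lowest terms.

177887/29224

a_0 = 6: 6/1
a_1 = 11: 67/11
a_2 = 2: 140/23
a_3 = 30: 4267/701
a_4 = 1: 4407/724
a_5 = 1: 8674/1425
a_6 = 20: 177887/29224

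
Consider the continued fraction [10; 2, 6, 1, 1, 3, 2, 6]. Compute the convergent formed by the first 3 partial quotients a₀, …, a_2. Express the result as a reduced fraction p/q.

Compute successive convergents:
a_0 = 10: 10/1
a_1 = 2: 21/2
a_2 = 6: 136/13

136/13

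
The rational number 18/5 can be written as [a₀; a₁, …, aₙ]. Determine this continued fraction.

⌊18/5⌋ = 3, remainder 3
⌊5/3⌋ = 1, remainder 2
⌊3/2⌋ = 1, remainder 1
⌊2/1⌋ = 2, remainder 0

[3; 1, 1, 2]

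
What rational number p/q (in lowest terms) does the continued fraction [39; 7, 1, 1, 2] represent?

1487/38

a_0 = 39: 39/1
a_1 = 7: 274/7
a_2 = 1: 313/8
a_3 = 1: 587/15
a_4 = 2: 1487/38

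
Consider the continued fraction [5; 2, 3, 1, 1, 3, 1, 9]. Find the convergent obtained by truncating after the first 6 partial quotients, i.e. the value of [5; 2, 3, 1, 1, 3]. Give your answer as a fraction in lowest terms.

Use the convergent recurrence hₖ = aₖ·hₖ₋₁ + hₖ₋₂ (and likewise for the denominators kₖ):
a_0 = 5: 5/1
a_1 = 2: 11/2
a_2 = 3: 38/7
a_3 = 1: 49/9
a_4 = 1: 87/16
a_5 = 3: 310/57

310/57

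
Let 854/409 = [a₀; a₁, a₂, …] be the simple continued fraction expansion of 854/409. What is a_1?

⌊854/409⌋ = 2, remainder 36
⌊409/36⌋ = 11, remainder 13

11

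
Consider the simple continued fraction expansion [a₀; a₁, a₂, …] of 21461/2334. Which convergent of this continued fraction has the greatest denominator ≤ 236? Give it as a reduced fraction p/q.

1085/118

List convergents until the denominator exceeds the bound:
a_0 = 9: 9/1  (≤ bound)
a_1 = 5: 46/5  (≤ bound)
a_2 = 7: 331/36  (≤ bound)
a_3 = 1: 377/41  (≤ bound)
a_4 = 2: 1085/118  (≤ bound)
a_5 = 2: 2547/277  (> 236, stop)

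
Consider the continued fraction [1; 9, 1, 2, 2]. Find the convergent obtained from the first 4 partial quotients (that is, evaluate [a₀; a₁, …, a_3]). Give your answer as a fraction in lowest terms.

Start with 2.
1 + 1/(2/1) = 1 + 1/2 = 3/2
9 + 1/(3/2) = 9 + 2/3 = 29/3
1 + 1/(29/3) = 1 + 3/29 = 32/29

32/29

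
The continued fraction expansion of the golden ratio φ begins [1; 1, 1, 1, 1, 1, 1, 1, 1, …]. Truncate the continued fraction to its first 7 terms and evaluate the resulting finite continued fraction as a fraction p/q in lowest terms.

21/13

Start with 1.
1 + 1/(1/1) = 1 + 1/1 = 2/1
1 + 1/(2/1) = 1 + 1/2 = 3/2
1 + 1/(3/2) = 1 + 2/3 = 5/3
1 + 1/(5/3) = 1 + 3/5 = 8/5
1 + 1/(8/5) = 1 + 5/8 = 13/8
1 + 1/(13/8) = 1 + 8/13 = 21/13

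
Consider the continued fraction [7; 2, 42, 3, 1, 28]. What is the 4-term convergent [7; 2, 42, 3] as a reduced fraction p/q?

1926/257

Start with 3.
42 + 1/(3/1) = 42 + 1/3 = 127/3
2 + 1/(127/3) = 2 + 3/127 = 257/127
7 + 1/(257/127) = 7 + 127/257 = 1926/257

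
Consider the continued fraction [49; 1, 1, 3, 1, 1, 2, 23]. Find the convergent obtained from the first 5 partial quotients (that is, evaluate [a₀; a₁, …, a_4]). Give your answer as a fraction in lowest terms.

a_0 = 49: 49/1
a_1 = 1: 50/1
a_2 = 1: 99/2
a_3 = 3: 347/7
a_4 = 1: 446/9

446/9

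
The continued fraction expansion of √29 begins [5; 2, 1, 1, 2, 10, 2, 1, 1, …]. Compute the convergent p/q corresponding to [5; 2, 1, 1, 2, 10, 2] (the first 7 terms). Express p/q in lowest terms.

1524/283

Build up convergents one term at a time:
a_0 = 5: 5/1
a_1 = 2: 11/2
a_2 = 1: 16/3
a_3 = 1: 27/5
a_4 = 2: 70/13
a_5 = 10: 727/135
a_6 = 2: 1524/283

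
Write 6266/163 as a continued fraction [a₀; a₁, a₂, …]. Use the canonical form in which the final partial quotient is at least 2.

[38; 2, 3, 1, 3, 1, 3]

Repeatedly divide and take the remainder:
6266 ÷ 163 → quotient 38, remainder 72
163 ÷ 72 → quotient 2, remainder 19
72 ÷ 19 → quotient 3, remainder 15
19 ÷ 15 → quotient 1, remainder 4
15 ÷ 4 → quotient 3, remainder 3
4 ÷ 3 → quotient 1, remainder 1
3 ÷ 1 → quotient 3, remainder 0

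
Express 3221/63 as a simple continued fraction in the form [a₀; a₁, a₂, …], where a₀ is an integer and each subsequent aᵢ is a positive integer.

⌊3221/63⌋ = 51, remainder 8
⌊63/8⌋ = 7, remainder 7
⌊8/7⌋ = 1, remainder 1
⌊7/1⌋ = 7, remainder 0

[51; 7, 1, 7]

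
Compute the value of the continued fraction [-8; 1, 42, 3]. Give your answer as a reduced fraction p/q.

Start with 3.
42 + 1/(3/1) = 42 + 1/3 = 127/3
1 + 1/(127/3) = 1 + 3/127 = 130/127
-8 + 1/(130/127) = -8 + 127/130 = -913/130

-913/130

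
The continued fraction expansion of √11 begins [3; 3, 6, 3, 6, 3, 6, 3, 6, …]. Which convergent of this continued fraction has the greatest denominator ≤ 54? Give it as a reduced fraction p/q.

List convergents until the denominator exceeds the bound:
a_0 = 3: 3/1  (≤ bound)
a_1 = 3: 10/3  (≤ bound)
a_2 = 6: 63/19  (≤ bound)
a_3 = 3: 199/60  (> 54, stop)

63/19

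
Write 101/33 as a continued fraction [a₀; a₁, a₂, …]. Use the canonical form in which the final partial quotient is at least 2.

Repeatedly divide and take the remainder:
⌊101/33⌋ = 3, remainder 2
⌊33/2⌋ = 16, remainder 1
⌊2/1⌋ = 2, remainder 0

[3; 16, 2]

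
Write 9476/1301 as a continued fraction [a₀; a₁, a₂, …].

[7; 3, 1, 1, 9, 4, 1, 3]

9476 ÷ 1301 → quotient 7, remainder 369
1301 ÷ 369 → quotient 3, remainder 194
369 ÷ 194 → quotient 1, remainder 175
194 ÷ 175 → quotient 1, remainder 19
175 ÷ 19 → quotient 9, remainder 4
19 ÷ 4 → quotient 4, remainder 3
4 ÷ 3 → quotient 1, remainder 1
3 ÷ 1 → quotient 3, remainder 0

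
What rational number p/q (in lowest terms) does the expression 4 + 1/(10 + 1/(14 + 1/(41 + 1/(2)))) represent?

a_0 = 4: 4/1
a_1 = 10: 41/10
a_2 = 14: 578/141
a_3 = 41: 23739/5791
a_4 = 2: 48056/11723

48056/11723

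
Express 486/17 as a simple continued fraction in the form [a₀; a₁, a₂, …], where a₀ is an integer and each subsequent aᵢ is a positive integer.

[28; 1, 1, 2, 3]

Run the Euclidean algorithm, recording each quotient:
486 = 28·17 + 10, so a_0 = 28
17 = 1·10 + 7, so a_1 = 1
10 = 1·7 + 3, so a_2 = 1
7 = 2·3 + 1, so a_3 = 2
3 = 3·1 + 0, so a_4 = 3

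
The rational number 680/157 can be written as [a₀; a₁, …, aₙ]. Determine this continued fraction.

680 = 4·157 + 52, so a_0 = 4
157 = 3·52 + 1, so a_1 = 3
52 = 52·1 + 0, so a_2 = 52

[4; 3, 52]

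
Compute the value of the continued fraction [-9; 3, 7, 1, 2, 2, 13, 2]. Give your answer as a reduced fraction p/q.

Start with 2.
13 + 1/(2/1) = 13 + 1/2 = 27/2
2 + 1/(27/2) = 2 + 2/27 = 56/27
2 + 1/(56/27) = 2 + 27/56 = 139/56
1 + 1/(139/56) = 1 + 56/139 = 195/139
7 + 1/(195/139) = 7 + 139/195 = 1504/195
3 + 1/(1504/195) = 3 + 195/1504 = 4707/1504
-9 + 1/(4707/1504) = -9 + 1504/4707 = -40859/4707

-40859/4707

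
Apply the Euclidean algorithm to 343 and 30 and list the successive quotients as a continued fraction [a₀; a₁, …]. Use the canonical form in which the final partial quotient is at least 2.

[11; 2, 3, 4]

⌊343/30⌋ = 11, remainder 13
⌊30/13⌋ = 2, remainder 4
⌊13/4⌋ = 3, remainder 1
⌊4/1⌋ = 4, remainder 0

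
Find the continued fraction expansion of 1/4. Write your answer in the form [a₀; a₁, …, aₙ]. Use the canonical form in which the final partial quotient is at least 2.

1 = 0·4 + 1, so a_0 = 0
4 = 4·1 + 0, so a_1 = 4

[0; 4]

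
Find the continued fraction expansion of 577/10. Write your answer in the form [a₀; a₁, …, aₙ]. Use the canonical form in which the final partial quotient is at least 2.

577 ÷ 10 → quotient 57, remainder 7
10 ÷ 7 → quotient 1, remainder 3
7 ÷ 3 → quotient 2, remainder 1
3 ÷ 1 → quotient 3, remainder 0

[57; 1, 2, 3]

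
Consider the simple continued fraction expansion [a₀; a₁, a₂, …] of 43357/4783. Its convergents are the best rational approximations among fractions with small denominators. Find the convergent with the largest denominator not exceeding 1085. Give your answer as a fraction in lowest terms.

a_0 = 9: 9/1  (≤ bound)
a_1 = 15: 136/15  (≤ bound)
a_2 = 2: 281/31  (≤ bound)
a_3 = 3: 979/108  (≤ bound)
a_4 = 44: 43357/4783  (> 1085, stop)

979/108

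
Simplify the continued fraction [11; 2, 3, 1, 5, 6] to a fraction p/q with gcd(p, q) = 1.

3673/321

Build up convergents one term at a time:
a_0 = 11: 11/1
a_1 = 2: 23/2
a_2 = 3: 80/7
a_3 = 1: 103/9
a_4 = 5: 595/52
a_5 = 6: 3673/321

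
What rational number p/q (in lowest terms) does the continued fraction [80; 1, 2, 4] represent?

1049/13

Compute successive convergents:
a_0 = 80: 80/1
a_1 = 1: 81/1
a_2 = 2: 242/3
a_3 = 4: 1049/13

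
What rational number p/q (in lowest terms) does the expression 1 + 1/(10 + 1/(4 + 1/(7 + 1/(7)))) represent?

a_0 = 1: 1/1
a_1 = 10: 11/10
a_2 = 4: 45/41
a_3 = 7: 326/297
a_4 = 7: 2327/2120

2327/2120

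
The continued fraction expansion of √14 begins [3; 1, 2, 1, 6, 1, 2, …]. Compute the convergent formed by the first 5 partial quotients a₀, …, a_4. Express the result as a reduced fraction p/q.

a_0 = 3: 3/1
a_1 = 1: 4/1
a_2 = 2: 11/3
a_3 = 1: 15/4
a_4 = 6: 101/27

101/27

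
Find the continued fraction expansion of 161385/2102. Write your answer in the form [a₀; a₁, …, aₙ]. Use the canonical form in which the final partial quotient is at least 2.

⌊161385/2102⌋ = 76, remainder 1633
⌊2102/1633⌋ = 1, remainder 469
⌊1633/469⌋ = 3, remainder 226
⌊469/226⌋ = 2, remainder 17
⌊226/17⌋ = 13, remainder 5
⌊17/5⌋ = 3, remainder 2
⌊5/2⌋ = 2, remainder 1
⌊2/1⌋ = 2, remainder 0

[76; 1, 3, 2, 13, 3, 2, 2]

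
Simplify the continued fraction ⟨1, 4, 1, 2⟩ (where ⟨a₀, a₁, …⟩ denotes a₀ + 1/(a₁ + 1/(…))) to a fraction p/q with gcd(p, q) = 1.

17/14

Start with 2.
1 + 1/(2/1) = 1 + 1/2 = 3/2
4 + 1/(3/2) = 4 + 2/3 = 14/3
1 + 1/(14/3) = 1 + 3/14 = 17/14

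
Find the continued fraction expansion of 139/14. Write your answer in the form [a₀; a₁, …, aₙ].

[9; 1, 13]

⌊139/14⌋ = 9, remainder 13
⌊14/13⌋ = 1, remainder 1
⌊13/1⌋ = 13, remainder 0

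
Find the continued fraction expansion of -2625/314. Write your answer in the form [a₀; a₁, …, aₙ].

⌊-2625/314⌋ = -9, remainder 201
⌊314/201⌋ = 1, remainder 113
⌊201/113⌋ = 1, remainder 88
⌊113/88⌋ = 1, remainder 25
⌊88/25⌋ = 3, remainder 13
⌊25/13⌋ = 1, remainder 12
⌊13/12⌋ = 1, remainder 1
⌊12/1⌋ = 12, remainder 0

[-9; 1, 1, 1, 3, 1, 1, 12]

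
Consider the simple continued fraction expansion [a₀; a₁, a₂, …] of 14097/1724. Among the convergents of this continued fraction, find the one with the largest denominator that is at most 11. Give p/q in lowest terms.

90/11

a_0 = 8: 8/1  (≤ bound)
a_1 = 5: 41/5  (≤ bound)
a_2 = 1: 49/6  (≤ bound)
a_3 = 1: 90/11  (≤ bound)
a_4 = 1: 139/17  (> 11, stop)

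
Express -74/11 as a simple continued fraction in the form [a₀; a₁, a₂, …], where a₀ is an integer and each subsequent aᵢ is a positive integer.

Run the Euclidean algorithm, recording each quotient:
⌊-74/11⌋ = -7, remainder 3
⌊11/3⌋ = 3, remainder 2
⌊3/2⌋ = 1, remainder 1
⌊2/1⌋ = 2, remainder 0

[-7; 3, 1, 2]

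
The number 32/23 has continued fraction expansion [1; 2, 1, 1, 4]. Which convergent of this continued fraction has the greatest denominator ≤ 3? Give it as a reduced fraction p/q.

4/3

List convergents until the denominator exceeds the bound:
a_0 = 1: 1/1  (≤ bound)
a_1 = 2: 3/2  (≤ bound)
a_2 = 1: 4/3  (≤ bound)
a_3 = 1: 7/5  (> 3, stop)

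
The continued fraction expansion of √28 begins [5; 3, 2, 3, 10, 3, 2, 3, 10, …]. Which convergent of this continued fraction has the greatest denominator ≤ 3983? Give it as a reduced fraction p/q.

a_0 = 5: 5/1  (≤ bound)
a_1 = 3: 16/3  (≤ bound)
a_2 = 2: 37/7  (≤ bound)
a_3 = 3: 127/24  (≤ bound)
a_4 = 10: 1307/247  (≤ bound)
a_5 = 3: 4048/765  (≤ bound)
a_6 = 2: 9403/1777  (≤ bound)
a_7 = 3: 32257/6096  (> 3983, stop)

9403/1777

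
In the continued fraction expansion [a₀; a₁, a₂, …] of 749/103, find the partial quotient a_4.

9

Repeatedly divide and take the remainder:
⌊749/103⌋ = 7, remainder 28
⌊103/28⌋ = 3, remainder 19
⌊28/19⌋ = 1, remainder 9
⌊19/9⌋ = 2, remainder 1
⌊9/1⌋ = 9, remainder 0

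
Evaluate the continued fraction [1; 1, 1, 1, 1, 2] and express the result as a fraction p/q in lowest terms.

a_0 = 1: 1/1
a_1 = 1: 2/1
a_2 = 1: 3/2
a_3 = 1: 5/3
a_4 = 1: 8/5
a_5 = 2: 21/13

21/13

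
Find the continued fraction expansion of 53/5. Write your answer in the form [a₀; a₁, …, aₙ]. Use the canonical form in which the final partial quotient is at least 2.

[10; 1, 1, 2]

Run the Euclidean algorithm, recording each quotient:
53 = 10·5 + 3, so a_0 = 10
5 = 1·3 + 2, so a_1 = 1
3 = 1·2 + 1, so a_2 = 1
2 = 2·1 + 0, so a_3 = 2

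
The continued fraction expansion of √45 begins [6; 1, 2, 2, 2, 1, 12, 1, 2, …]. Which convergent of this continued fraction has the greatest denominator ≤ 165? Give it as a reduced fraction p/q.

161/24

a_0 = 6: 6/1  (≤ bound)
a_1 = 1: 7/1  (≤ bound)
a_2 = 2: 20/3  (≤ bound)
a_3 = 2: 47/7  (≤ bound)
a_4 = 2: 114/17  (≤ bound)
a_5 = 1: 161/24  (≤ bound)
a_6 = 12: 2046/305  (> 165, stop)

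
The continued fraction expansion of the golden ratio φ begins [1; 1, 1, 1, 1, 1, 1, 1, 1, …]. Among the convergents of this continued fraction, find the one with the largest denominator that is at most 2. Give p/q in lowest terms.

a_0 = 1: 1/1  (≤ bound)
a_1 = 1: 2/1  (≤ bound)
a_2 = 1: 3/2  (≤ bound)
a_3 = 1: 5/3  (> 2, stop)

3/2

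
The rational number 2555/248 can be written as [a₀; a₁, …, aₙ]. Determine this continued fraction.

⌊2555/248⌋ = 10, remainder 75
⌊248/75⌋ = 3, remainder 23
⌊75/23⌋ = 3, remainder 6
⌊23/6⌋ = 3, remainder 5
⌊6/5⌋ = 1, remainder 1
⌊5/1⌋ = 5, remainder 0

[10; 3, 3, 3, 1, 5]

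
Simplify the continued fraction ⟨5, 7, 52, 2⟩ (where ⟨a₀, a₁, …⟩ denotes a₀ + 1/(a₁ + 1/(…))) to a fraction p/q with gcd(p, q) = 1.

Collapse the nested fraction from the inside out:
Start with 2.
52 + 1/(2/1) = 52 + 1/2 = 105/2
7 + 1/(105/2) = 7 + 2/105 = 737/105
5 + 1/(737/105) = 5 + 105/737 = 3790/737

3790/737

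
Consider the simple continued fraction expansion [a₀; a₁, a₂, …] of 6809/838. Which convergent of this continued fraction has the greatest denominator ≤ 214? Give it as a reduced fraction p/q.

65/8

a_0 = 8: 8/1  (≤ bound)
a_1 = 7: 57/7  (≤ bound)
a_2 = 1: 65/8  (≤ bound)
a_3 = 51: 3372/415  (> 214, stop)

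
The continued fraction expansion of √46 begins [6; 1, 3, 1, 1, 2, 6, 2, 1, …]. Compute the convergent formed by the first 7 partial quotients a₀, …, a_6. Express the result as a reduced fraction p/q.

a_0 = 6: 6/1
a_1 = 1: 7/1
a_2 = 3: 27/4
a_3 = 1: 34/5
a_4 = 1: 61/9
a_5 = 2: 156/23
a_6 = 6: 997/147

997/147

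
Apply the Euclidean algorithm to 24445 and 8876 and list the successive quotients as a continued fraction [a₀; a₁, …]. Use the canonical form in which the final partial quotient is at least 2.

⌊24445/8876⌋ = 2, remainder 6693
⌊8876/6693⌋ = 1, remainder 2183
⌊6693/2183⌋ = 3, remainder 144
⌊2183/144⌋ = 15, remainder 23
⌊144/23⌋ = 6, remainder 6
⌊23/6⌋ = 3, remainder 5
⌊6/5⌋ = 1, remainder 1
⌊5/1⌋ = 5, remainder 0

[2; 1, 3, 15, 6, 3, 1, 5]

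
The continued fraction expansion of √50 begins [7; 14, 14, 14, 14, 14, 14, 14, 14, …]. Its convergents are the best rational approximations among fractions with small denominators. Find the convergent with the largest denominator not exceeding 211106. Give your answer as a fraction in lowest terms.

List convergents until the denominator exceeds the bound:
a_0 = 7: 7/1  (≤ bound)
a_1 = 14: 99/14  (≤ bound)
a_2 = 14: 1393/197  (≤ bound)
a_3 = 14: 19601/2772  (≤ bound)
a_4 = 14: 275807/39005  (≤ bound)
a_5 = 14: 3880899/548842  (> 211106, stop)

275807/39005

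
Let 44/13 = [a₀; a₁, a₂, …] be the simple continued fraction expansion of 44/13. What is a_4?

Run the Euclidean algorithm, recording each quotient:
⌊44/13⌋ = 3, remainder 5
⌊13/5⌋ = 2, remainder 3
⌊5/3⌋ = 1, remainder 2
⌊3/2⌋ = 1, remainder 1
⌊2/1⌋ = 2, remainder 0

2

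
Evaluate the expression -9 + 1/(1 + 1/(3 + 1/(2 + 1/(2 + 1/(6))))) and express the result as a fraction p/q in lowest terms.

-1160/141

a_0 = -9: -9/1
a_1 = 1: -8/1
a_2 = 3: -33/4
a_3 = 2: -74/9
a_4 = 2: -181/22
a_5 = 6: -1160/141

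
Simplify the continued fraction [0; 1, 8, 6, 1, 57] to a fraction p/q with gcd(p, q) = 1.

3298/3703

a_0 = 0: 0/1
a_1 = 1: 1/1
a_2 = 8: 8/9
a_3 = 6: 49/55
a_4 = 1: 57/64
a_5 = 57: 3298/3703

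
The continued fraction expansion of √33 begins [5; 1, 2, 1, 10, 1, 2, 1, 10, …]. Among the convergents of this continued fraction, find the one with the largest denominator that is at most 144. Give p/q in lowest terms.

787/137

a_0 = 5: 5/1  (≤ bound)
a_1 = 1: 6/1  (≤ bound)
a_2 = 2: 17/3  (≤ bound)
a_3 = 1: 23/4  (≤ bound)
a_4 = 10: 247/43  (≤ bound)
a_5 = 1: 270/47  (≤ bound)
a_6 = 2: 787/137  (≤ bound)
a_7 = 1: 1057/184  (> 144, stop)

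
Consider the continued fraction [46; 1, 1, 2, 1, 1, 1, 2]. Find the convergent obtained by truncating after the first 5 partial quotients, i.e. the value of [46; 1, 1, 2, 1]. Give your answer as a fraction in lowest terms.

326/7

Start with 1.
2 + 1/(1/1) = 2 + 1/1 = 3/1
1 + 1/(3/1) = 1 + 1/3 = 4/3
1 + 1/(4/3) = 1 + 3/4 = 7/4
46 + 1/(7/4) = 46 + 4/7 = 326/7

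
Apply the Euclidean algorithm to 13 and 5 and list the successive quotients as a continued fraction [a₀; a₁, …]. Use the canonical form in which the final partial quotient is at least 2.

[2; 1, 1, 2]

13 ÷ 5 → quotient 2, remainder 3
5 ÷ 3 → quotient 1, remainder 2
3 ÷ 2 → quotient 1, remainder 1
2 ÷ 1 → quotient 2, remainder 0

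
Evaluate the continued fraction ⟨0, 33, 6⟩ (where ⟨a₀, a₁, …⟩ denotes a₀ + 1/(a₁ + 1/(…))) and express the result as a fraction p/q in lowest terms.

6/199

Use the convergent recurrence hₖ = aₖ·hₖ₋₁ + hₖ₋₂ (and likewise for the denominators kₖ):
a_0 = 0: 0/1
a_1 = 33: 1/33
a_2 = 6: 6/199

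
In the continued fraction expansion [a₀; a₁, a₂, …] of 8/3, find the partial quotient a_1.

8 = 2·3 + 2, so a_0 = 2
3 = 1·2 + 1, so a_1 = 1

1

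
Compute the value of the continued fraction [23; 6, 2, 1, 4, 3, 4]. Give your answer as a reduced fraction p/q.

28553/1233

Start with 4.
3 + 1/(4/1) = 3 + 1/4 = 13/4
4 + 1/(13/4) = 4 + 4/13 = 56/13
1 + 1/(56/13) = 1 + 13/56 = 69/56
2 + 1/(69/56) = 2 + 56/69 = 194/69
6 + 1/(194/69) = 6 + 69/194 = 1233/194
23 + 1/(1233/194) = 23 + 194/1233 = 28553/1233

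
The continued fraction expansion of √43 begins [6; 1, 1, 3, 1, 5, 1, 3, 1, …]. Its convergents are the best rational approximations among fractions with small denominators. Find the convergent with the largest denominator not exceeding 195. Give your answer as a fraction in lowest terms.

400/61

a_0 = 6: 6/1  (≤ bound)
a_1 = 1: 7/1  (≤ bound)
a_2 = 1: 13/2  (≤ bound)
a_3 = 3: 46/7  (≤ bound)
a_4 = 1: 59/9  (≤ bound)
a_5 = 5: 341/52  (≤ bound)
a_6 = 1: 400/61  (≤ bound)
a_7 = 3: 1541/235  (> 195, stop)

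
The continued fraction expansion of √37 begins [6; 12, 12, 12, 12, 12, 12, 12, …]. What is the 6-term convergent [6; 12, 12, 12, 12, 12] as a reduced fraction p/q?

1555849/255780

a_0 = 6: 6/1
a_1 = 12: 73/12
a_2 = 12: 882/145
a_3 = 12: 10657/1752
a_4 = 12: 128766/21169
a_5 = 12: 1555849/255780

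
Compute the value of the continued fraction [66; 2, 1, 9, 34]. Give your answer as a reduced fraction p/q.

65615/989

Work from the innermost term outward:
Start with 34.
9 + 1/(34/1) = 9 + 1/34 = 307/34
1 + 1/(307/34) = 1 + 34/307 = 341/307
2 + 1/(341/307) = 2 + 307/341 = 989/341
66 + 1/(989/341) = 66 + 341/989 = 65615/989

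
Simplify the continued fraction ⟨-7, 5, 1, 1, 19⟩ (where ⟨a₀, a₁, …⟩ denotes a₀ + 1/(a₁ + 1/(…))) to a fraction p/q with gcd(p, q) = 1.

a_0 = -7: -7/1
a_1 = 5: -34/5
a_2 = 1: -41/6
a_3 = 1: -75/11
a_4 = 19: -1466/215

-1466/215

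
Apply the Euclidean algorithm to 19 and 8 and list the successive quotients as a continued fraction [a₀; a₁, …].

⌊19/8⌋ = 2, remainder 3
⌊8/3⌋ = 2, remainder 2
⌊3/2⌋ = 1, remainder 1
⌊2/1⌋ = 2, remainder 0

[2; 2, 1, 2]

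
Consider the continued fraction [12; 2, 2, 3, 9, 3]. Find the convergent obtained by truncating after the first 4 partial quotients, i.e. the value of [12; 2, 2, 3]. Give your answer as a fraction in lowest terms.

211/17

Start with 3.
2 + 1/(3/1) = 2 + 1/3 = 7/3
2 + 1/(7/3) = 2 + 3/7 = 17/7
12 + 1/(17/7) = 12 + 7/17 = 211/17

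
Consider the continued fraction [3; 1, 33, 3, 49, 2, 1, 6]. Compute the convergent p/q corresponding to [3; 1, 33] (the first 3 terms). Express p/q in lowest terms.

a_0 = 3: 3/1
a_1 = 1: 4/1
a_2 = 33: 135/34

135/34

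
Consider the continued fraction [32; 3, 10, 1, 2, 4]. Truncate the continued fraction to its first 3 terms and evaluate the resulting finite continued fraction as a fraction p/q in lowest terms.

Build up convergents one term at a time:
a_0 = 32: 32/1
a_1 = 3: 97/3
a_2 = 10: 1002/31

1002/31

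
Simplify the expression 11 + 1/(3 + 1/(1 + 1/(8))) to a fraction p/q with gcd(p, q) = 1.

394/35

Use the convergent recurrence hₖ = aₖ·hₖ₋₁ + hₖ₋₂ (and likewise for the denominators kₖ):
a_0 = 11: 11/1
a_1 = 3: 34/3
a_2 = 1: 45/4
a_3 = 8: 394/35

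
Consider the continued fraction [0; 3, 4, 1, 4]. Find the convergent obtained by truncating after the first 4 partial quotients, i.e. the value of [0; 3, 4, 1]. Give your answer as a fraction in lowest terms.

a_0 = 0: 0/1
a_1 = 3: 1/3
a_2 = 4: 4/13
a_3 = 1: 5/16

5/16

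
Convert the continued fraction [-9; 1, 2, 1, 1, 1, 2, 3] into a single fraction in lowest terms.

-811/98

Start with 3.
2 + 1/(3/1) = 2 + 1/3 = 7/3
1 + 1/(7/3) = 1 + 3/7 = 10/7
1 + 1/(10/7) = 1 + 7/10 = 17/10
1 + 1/(17/10) = 1 + 10/17 = 27/17
2 + 1/(27/17) = 2 + 17/27 = 71/27
1 + 1/(71/27) = 1 + 27/71 = 98/71
-9 + 1/(98/71) = -9 + 71/98 = -811/98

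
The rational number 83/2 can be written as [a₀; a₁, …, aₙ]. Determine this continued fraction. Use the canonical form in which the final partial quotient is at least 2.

Apply division with remainder until the remainder is 0:
83 ÷ 2 → quotient 41, remainder 1
2 ÷ 1 → quotient 2, remainder 0

[41; 2]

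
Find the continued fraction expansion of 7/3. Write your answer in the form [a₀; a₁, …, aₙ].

[2; 3]

⌊7/3⌋ = 2, remainder 1
⌊3/1⌋ = 3, remainder 0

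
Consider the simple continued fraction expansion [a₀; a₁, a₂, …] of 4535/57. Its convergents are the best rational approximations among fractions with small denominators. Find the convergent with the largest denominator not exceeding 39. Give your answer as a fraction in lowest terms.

1273/16

a_0 = 79: 79/1  (≤ bound)
a_1 = 1: 80/1  (≤ bound)
a_2 = 1: 159/2  (≤ bound)
a_3 = 3: 557/7  (≤ bound)
a_4 = 1: 716/9  (≤ bound)
a_5 = 1: 1273/16  (≤ bound)
a_6 = 3: 4535/57  (> 39, stop)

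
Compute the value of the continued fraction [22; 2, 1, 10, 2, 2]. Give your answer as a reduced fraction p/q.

3709/166

Work from the innermost term outward:
Start with 2.
2 + 1/(2/1) = 2 + 1/2 = 5/2
10 + 1/(5/2) = 10 + 2/5 = 52/5
1 + 1/(52/5) = 1 + 5/52 = 57/52
2 + 1/(57/52) = 2 + 52/57 = 166/57
22 + 1/(166/57) = 22 + 57/166 = 3709/166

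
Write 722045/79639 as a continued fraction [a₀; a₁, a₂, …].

[9; 15, 23, 8, 2, 13]

Apply division with remainder until the remainder is 0:
722045 ÷ 79639 → quotient 9, remainder 5294
79639 ÷ 5294 → quotient 15, remainder 229
5294 ÷ 229 → quotient 23, remainder 27
229 ÷ 27 → quotient 8, remainder 13
27 ÷ 13 → quotient 2, remainder 1
13 ÷ 1 → quotient 13, remainder 0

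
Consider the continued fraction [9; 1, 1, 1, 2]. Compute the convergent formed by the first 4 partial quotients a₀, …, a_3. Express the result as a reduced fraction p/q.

29/3

Compute successive convergents:
a_0 = 9: 9/1
a_1 = 1: 10/1
a_2 = 1: 19/2
a_3 = 1: 29/3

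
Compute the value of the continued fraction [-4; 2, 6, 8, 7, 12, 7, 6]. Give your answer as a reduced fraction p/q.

Start with 6.
7 + 1/(6/1) = 7 + 1/6 = 43/6
12 + 1/(43/6) = 12 + 6/43 = 522/43
7 + 1/(522/43) = 7 + 43/522 = 3697/522
8 + 1/(3697/522) = 8 + 522/3697 = 30098/3697
6 + 1/(30098/3697) = 6 + 3697/30098 = 184285/30098
2 + 1/(184285/30098) = 2 + 30098/184285 = 398668/184285
-4 + 1/(398668/184285) = -4 + 184285/398668 = -1410387/398668

-1410387/398668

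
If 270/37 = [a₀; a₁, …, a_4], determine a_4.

Apply division with remainder until the remainder is 0:
⌊270/37⌋ = 7, remainder 11
⌊37/11⌋ = 3, remainder 4
⌊11/4⌋ = 2, remainder 3
⌊4/3⌋ = 1, remainder 1
⌊3/1⌋ = 3, remainder 0

3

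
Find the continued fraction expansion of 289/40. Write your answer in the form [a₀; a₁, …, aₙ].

289 = 7·40 + 9, so a_0 = 7
40 = 4·9 + 4, so a_1 = 4
9 = 2·4 + 1, so a_2 = 2
4 = 4·1 + 0, so a_3 = 4

[7; 4, 2, 4]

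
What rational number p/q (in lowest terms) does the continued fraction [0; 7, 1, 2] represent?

3/23

a_0 = 0: 0/1
a_1 = 7: 1/7
a_2 = 1: 1/8
a_3 = 2: 3/23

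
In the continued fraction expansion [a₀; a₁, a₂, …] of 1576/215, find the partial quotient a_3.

2

1576 ÷ 215 → quotient 7, remainder 71
215 ÷ 71 → quotient 3, remainder 2
71 ÷ 2 → quotient 35, remainder 1
2 ÷ 1 → quotient 2, remainder 0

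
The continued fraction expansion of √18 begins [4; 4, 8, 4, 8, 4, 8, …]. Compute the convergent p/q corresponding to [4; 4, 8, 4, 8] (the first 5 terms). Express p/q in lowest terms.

4756/1121

a_0 = 4: 4/1
a_1 = 4: 17/4
a_2 = 8: 140/33
a_3 = 4: 577/136
a_4 = 8: 4756/1121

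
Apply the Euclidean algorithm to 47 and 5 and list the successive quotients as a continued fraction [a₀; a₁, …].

[9; 2, 2]

Repeatedly divide and take the remainder:
⌊47/5⌋ = 9, remainder 2
⌊5/2⌋ = 2, remainder 1
⌊2/1⌋ = 2, remainder 0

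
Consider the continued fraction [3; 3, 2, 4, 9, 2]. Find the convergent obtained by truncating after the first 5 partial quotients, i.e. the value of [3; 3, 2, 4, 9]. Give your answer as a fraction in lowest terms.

a_0 = 3: 3/1
a_1 = 3: 10/3
a_2 = 2: 23/7
a_3 = 4: 102/31
a_4 = 9: 941/286

941/286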